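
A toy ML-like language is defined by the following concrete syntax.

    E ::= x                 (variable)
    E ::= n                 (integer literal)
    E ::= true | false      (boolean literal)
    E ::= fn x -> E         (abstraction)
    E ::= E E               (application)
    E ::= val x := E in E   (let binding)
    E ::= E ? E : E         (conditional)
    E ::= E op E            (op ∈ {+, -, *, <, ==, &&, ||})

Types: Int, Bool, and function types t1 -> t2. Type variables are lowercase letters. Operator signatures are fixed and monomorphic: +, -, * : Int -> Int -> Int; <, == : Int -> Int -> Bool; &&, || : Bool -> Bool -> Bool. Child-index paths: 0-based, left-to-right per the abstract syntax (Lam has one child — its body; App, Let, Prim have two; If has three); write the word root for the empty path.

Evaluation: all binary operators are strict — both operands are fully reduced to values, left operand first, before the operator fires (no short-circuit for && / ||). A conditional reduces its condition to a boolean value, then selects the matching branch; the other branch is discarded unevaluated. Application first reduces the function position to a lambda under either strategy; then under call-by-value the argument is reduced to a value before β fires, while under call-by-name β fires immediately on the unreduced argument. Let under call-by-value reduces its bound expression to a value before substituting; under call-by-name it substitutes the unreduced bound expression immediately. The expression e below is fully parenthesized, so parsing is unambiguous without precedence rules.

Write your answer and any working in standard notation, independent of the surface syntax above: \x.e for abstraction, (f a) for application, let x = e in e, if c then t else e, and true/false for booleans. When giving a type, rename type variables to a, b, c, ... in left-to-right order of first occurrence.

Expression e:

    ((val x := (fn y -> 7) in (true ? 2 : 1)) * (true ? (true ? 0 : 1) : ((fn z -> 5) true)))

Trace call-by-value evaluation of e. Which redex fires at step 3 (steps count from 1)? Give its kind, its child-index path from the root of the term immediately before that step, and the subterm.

Trace:
step 0: ((let x = (\y.7) in (if true then 2 else 1)) * (if true then (if true then 0 else 1) else ((\z.5) true)))
step 1: [let@0] ((if true then 2 else 1) * (if true then (if true then 0 else 1) else ((\z.5) true)))
step 2: [if@0] (2 * (if true then (if true then 0 else 1) else ((\z.5) true)))
step 3: [if@1] (2 * (if true then 0 else 1))

Answer: if at 1 : (if true then (if true then 0 else 1) else ((\z.5) true))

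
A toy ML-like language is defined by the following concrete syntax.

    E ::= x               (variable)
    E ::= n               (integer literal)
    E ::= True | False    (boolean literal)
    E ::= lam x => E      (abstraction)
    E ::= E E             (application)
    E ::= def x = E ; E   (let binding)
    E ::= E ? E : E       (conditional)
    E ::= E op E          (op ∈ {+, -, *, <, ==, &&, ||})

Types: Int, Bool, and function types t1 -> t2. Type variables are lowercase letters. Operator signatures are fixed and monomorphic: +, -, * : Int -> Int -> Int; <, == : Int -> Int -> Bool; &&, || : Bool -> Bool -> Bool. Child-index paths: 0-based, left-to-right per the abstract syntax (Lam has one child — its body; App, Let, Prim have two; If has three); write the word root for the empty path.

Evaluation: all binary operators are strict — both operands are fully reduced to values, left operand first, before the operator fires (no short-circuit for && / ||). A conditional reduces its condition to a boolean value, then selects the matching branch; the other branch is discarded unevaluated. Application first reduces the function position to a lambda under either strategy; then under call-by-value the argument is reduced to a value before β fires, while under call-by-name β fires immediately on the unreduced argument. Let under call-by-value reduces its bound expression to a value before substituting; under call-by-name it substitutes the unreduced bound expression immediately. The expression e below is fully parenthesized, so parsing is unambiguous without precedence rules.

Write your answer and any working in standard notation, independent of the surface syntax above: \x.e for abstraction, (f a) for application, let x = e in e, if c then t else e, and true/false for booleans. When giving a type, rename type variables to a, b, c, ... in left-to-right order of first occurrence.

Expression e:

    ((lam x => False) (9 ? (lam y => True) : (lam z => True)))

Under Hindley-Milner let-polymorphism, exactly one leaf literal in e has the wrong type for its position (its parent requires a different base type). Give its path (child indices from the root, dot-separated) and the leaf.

Answer: 1.0 : 9

Derivation:
\x._ : a -> Bool
  unify Int ~ Bool
  FAIL: mismatch Int ~ Bool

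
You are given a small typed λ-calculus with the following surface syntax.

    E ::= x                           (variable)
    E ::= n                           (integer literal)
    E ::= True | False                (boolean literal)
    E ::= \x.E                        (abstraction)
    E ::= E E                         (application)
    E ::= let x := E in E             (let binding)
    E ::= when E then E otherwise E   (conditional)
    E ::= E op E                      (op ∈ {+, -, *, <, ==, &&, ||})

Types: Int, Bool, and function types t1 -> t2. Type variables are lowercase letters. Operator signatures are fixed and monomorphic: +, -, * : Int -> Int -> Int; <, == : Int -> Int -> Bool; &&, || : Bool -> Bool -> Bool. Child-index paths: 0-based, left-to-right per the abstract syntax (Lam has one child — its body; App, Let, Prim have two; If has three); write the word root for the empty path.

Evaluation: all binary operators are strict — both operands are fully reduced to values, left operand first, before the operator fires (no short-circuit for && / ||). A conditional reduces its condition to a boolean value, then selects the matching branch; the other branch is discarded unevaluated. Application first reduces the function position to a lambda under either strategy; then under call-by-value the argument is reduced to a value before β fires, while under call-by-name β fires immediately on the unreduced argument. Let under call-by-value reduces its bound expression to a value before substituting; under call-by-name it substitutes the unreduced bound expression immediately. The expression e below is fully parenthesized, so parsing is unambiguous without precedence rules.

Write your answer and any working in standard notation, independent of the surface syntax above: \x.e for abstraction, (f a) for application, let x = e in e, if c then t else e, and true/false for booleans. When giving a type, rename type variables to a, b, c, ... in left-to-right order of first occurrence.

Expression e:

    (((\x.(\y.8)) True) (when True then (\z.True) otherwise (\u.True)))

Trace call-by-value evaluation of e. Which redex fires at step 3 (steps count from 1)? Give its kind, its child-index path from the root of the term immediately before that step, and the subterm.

Trace:
step 0: (((\x.(\y.8)) true) (if true then (\z.true) else (\u.true)))
step 1: [beta@0] ((\y.8) (if true then (\z.true) else (\u.true)))
step 2: [if@1] ((\y.8) (\z.true))
step 3: [beta@root] 8

Answer: beta at root : ((\y.8) (\z.true))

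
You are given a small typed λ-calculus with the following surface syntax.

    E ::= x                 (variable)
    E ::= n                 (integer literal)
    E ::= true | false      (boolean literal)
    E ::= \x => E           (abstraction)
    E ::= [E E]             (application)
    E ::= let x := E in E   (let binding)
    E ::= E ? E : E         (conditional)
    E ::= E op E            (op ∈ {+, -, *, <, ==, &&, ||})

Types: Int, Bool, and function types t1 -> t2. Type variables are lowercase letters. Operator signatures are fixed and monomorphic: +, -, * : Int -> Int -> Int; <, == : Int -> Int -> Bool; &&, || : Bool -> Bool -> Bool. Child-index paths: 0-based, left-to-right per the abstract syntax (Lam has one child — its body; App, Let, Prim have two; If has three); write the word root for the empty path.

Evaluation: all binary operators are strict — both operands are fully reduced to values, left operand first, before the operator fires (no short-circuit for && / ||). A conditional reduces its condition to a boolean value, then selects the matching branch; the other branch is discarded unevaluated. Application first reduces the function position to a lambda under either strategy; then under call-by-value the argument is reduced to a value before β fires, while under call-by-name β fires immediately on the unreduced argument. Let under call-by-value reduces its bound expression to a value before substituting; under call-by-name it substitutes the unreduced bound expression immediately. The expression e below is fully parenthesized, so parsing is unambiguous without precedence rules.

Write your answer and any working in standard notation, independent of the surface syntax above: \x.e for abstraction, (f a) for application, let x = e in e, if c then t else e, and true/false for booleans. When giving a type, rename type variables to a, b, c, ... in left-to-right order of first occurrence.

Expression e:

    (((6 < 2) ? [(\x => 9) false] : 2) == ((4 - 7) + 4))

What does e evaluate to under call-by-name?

Answer: false

Trace:
step 0: ((if (6 < 2) then ((\x.9) false) else 2) == ((4 - 7) + 4))
step 1: [delta@0.0] ((if false then ((\x.9) false) else 2) == ((4 - 7) + 4))
step 2: [if@0] (2 == ((4 - 7) + 4))
step 3: [delta@1.0] (2 == (-3 + 4))
step 4: [delta@1] (2 == 1)
step 5: [delta@root] false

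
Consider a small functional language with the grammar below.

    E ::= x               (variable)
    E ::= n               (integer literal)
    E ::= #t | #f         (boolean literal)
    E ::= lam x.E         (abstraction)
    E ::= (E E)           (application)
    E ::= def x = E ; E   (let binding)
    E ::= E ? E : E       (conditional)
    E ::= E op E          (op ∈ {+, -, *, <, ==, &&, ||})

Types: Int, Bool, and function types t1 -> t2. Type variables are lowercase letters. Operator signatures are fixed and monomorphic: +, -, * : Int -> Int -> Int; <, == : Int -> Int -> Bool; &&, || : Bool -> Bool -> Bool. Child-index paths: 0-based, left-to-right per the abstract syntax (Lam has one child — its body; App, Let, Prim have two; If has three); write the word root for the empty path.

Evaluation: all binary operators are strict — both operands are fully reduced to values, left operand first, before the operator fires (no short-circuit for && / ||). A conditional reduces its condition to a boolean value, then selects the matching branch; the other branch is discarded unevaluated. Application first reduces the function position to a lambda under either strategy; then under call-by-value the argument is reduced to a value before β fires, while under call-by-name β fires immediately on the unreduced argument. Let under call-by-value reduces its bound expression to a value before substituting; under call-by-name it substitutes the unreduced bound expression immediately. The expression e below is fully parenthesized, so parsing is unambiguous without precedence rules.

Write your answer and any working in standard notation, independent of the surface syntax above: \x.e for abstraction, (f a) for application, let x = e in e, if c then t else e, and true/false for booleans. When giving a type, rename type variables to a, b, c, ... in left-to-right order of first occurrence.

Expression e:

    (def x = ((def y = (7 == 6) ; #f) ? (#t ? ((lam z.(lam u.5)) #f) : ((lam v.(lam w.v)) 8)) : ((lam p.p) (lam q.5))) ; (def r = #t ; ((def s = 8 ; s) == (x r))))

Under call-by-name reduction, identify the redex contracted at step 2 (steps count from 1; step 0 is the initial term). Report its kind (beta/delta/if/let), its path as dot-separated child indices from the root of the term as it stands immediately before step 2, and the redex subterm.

Answer: let at root : (let r = true in ((let s = 8 in s) == ((if (let y = (7 == 6) in false) then (if true then ((\z.(\u.5)) false) else ((\v.(\w.v)) 8)) else ((\p.p) (\q.5))) r)))

Trace:
step 0: (let x = (if (let y = (7 == 6) in false) then (if true then ((\z.(\u.5)) false) else ((\v.(\w.v)) 8)) else ((\p.p) (\q.5))) in (let r = true in ((let s = 8 in s) == (x r))))
step 1: [let@root] (let r = true in ((let s = 8 in s) == ((if (let y = (7 == 6) in false) then (if true then ((\z.(\u.5)) false) else ((\v.(\w.v)) 8)) else ((\p.p) (\q.5))) r)))
step 2: [let@root] ((let s = 8 in s) == ((if (let y = (7 == 6) in false) then (if true then ((\z.(\u.5)) false) else ((\v.(\w.v)) 8)) else ((\p.p) (\q.5))) true))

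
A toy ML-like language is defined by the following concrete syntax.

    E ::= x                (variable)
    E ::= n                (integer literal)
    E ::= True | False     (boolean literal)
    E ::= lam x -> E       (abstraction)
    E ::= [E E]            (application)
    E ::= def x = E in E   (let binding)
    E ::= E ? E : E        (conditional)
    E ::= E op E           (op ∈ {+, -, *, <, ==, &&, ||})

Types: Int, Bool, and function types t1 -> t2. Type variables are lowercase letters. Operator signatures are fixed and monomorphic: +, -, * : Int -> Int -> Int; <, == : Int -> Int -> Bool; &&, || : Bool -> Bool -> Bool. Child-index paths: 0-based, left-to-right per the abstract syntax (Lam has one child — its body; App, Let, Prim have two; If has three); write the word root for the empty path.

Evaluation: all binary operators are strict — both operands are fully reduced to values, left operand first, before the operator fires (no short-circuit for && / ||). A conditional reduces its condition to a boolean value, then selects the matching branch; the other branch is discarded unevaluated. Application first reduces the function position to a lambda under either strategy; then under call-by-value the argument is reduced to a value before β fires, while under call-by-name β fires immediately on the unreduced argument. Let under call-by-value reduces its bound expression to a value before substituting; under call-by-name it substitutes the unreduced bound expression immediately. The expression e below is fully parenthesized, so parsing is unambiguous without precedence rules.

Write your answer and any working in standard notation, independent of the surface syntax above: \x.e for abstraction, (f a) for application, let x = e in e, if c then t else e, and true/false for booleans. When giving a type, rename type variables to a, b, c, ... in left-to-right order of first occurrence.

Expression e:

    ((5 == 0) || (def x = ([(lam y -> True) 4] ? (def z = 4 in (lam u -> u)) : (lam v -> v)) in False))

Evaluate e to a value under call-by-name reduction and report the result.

Trace:
step 0: ((5 == 0) || (let x = (if ((\y.true) 4) then (let z = 4 in (\u.u)) else (\v.v)) in false))
step 1: [delta@0] (false || (let x = (if ((\y.true) 4) then (let z = 4 in (\u.u)) else (\v.v)) in false))
step 2: [let@1] (false || false)
step 3: [delta@root] false

Answer: false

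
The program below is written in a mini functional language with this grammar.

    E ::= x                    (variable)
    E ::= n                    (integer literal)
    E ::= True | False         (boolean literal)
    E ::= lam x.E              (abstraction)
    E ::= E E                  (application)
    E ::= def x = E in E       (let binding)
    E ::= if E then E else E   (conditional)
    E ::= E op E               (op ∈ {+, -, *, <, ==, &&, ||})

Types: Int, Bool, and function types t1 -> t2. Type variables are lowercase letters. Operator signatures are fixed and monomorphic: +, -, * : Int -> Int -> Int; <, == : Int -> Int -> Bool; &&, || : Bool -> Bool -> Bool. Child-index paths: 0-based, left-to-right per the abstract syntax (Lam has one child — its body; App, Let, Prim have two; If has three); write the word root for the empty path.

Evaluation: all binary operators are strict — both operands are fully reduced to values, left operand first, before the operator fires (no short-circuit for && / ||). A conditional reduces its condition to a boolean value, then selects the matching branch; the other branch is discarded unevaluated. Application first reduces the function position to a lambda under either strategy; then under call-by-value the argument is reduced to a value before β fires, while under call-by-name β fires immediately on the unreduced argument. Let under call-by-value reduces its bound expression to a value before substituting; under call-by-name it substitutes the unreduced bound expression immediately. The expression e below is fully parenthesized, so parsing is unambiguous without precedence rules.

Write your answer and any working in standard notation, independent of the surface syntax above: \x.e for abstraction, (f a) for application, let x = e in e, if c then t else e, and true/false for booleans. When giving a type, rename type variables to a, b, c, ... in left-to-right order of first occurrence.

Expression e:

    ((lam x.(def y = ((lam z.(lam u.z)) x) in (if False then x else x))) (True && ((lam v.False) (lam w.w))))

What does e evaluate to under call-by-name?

Answer: false

Working:
step 0: ((\x.(let y = ((\z.(\u.z)) x) in (if false then x else x))) (true && ((\v.false) (\w.w))))
step 1: [beta@root] (let y = ((\z.(\u.z)) (true && ((\v.false) (\w.w)))) in (if false then (true && ((\v.false) (\w.w))) else (true && ((\v.false) (\w.w)))))
step 2: [let@root] (if false then (true && ((\v.false) (\w.w))) else (true && ((\v.false) (\w.w))))
step 3: [if@root] (true && ((\v.false) (\w.w)))
step 4: [beta@1] (true && false)
step 5: [delta@root] false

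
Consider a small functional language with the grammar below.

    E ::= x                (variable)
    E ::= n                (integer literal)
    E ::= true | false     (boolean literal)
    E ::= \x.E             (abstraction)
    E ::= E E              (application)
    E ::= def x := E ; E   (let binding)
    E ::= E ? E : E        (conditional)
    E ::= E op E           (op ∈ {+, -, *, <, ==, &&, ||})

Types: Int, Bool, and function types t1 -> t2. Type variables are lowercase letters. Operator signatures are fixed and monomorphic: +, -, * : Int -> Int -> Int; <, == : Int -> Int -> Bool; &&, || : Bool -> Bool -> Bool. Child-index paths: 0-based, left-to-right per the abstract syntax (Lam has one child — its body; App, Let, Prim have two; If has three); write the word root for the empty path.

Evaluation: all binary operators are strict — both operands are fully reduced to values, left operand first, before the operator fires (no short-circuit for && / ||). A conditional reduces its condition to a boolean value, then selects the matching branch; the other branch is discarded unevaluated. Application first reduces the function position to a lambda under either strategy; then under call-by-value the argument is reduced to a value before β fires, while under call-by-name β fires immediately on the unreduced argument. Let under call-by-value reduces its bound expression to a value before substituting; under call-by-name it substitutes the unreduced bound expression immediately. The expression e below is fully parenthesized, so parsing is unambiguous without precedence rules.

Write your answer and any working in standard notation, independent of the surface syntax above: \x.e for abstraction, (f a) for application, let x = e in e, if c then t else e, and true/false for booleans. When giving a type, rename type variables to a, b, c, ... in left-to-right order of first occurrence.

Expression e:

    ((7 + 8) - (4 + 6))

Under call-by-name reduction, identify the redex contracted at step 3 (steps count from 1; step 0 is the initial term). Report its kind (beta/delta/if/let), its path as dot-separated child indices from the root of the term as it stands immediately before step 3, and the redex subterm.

Answer: delta at root : (15 - 10)

Trace:
step 0: ((7 + 8) - (4 + 6))
step 1: [delta@0] (15 - (4 + 6))
step 2: [delta@1] (15 - 10)
step 3: [delta@root] 5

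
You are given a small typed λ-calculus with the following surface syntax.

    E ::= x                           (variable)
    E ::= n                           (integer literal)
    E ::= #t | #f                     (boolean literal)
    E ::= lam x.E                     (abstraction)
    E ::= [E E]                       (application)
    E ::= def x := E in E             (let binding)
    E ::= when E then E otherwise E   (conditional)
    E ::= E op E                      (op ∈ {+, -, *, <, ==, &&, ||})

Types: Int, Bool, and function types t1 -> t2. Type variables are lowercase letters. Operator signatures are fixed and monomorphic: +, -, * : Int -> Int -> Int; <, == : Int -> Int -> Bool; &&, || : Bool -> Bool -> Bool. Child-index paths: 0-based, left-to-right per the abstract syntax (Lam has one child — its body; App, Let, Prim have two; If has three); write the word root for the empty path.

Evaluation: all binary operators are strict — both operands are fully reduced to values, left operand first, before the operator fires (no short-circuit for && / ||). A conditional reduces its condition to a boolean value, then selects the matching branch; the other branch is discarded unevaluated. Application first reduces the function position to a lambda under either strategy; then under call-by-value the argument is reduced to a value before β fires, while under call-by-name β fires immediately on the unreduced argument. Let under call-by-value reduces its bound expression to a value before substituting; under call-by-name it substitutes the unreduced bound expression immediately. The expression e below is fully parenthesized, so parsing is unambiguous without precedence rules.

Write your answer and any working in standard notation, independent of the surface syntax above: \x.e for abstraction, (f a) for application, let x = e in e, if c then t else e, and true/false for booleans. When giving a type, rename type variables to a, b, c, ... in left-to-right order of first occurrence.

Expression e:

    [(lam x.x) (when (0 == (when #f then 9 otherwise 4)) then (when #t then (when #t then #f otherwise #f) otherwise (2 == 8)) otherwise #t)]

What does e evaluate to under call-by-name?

Working:
step 0: ((\x.x) (if (0 == (if false then 9 else 4)) then (if true then (if true then false else false) else (2 == 8)) else true))
step 1: [beta@root] (if (0 == (if false then 9 else 4)) then (if true then (if true then false else false) else (2 == 8)) else true)
step 2: [if@0.1] (if (0 == 4) then (if true then (if true then false else false) else (2 == 8)) else true)
step 3: [delta@0] (if false then (if true then (if true then false else false) else (2 == 8)) else true)
step 4: [if@root] true

Answer: true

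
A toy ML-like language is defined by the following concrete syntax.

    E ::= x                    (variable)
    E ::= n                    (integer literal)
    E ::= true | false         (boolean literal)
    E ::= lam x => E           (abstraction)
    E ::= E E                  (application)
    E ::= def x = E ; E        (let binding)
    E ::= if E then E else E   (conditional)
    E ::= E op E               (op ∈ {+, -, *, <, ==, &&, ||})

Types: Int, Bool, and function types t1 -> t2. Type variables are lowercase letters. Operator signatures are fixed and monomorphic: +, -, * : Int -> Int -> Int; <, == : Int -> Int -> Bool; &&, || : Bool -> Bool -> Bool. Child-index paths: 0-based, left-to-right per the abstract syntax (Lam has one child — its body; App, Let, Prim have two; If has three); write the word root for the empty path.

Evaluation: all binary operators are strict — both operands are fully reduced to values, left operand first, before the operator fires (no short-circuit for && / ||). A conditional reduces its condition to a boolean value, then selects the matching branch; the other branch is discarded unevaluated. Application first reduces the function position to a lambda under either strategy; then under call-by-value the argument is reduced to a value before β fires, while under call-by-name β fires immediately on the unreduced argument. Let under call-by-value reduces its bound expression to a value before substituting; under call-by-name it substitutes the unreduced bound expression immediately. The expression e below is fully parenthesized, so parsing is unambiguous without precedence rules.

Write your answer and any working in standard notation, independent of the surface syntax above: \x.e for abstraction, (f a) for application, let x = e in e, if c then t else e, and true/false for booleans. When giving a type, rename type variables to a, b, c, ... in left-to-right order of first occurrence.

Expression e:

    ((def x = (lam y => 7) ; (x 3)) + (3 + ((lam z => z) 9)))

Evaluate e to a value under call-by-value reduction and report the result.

Answer: 19

Derivation:
step 0: ((let x = (\y.7) in (x 3)) + (3 + ((\z.z) 9)))
step 1: [let@0] (((\y.7) 3) + (3 + ((\z.z) 9)))
step 2: [beta@0] (7 + (3 + ((\z.z) 9)))
step 3: [beta@1.1] (7 + (3 + 9))
step 4: [delta@1] (7 + 12)
step 5: [delta@root] 19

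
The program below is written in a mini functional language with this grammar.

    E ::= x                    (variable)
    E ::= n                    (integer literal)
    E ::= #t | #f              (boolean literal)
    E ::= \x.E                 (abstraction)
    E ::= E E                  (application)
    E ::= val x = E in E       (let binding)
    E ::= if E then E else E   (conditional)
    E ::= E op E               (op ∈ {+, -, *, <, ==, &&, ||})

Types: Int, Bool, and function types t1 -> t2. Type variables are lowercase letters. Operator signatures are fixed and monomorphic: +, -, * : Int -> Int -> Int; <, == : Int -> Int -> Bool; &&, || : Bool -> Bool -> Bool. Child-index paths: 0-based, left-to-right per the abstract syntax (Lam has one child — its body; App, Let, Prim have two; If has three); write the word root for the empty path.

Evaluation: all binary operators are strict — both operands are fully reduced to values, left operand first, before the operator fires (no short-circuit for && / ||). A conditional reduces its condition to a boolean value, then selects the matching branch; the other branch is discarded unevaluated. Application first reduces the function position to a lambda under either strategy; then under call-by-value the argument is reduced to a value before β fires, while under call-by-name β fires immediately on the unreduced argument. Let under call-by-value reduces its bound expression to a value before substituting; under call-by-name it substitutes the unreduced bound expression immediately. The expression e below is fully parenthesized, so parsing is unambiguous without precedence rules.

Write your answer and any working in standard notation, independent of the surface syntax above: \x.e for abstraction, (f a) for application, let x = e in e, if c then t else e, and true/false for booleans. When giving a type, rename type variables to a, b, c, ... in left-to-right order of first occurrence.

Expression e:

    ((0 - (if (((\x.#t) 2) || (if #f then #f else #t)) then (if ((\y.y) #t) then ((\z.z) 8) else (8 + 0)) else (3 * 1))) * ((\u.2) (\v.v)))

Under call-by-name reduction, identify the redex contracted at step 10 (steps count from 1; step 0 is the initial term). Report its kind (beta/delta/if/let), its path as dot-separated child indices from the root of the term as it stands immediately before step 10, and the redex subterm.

Answer: delta at root : (-8 * 2)

Derivation:
step 0: ((0 - (if (((\x.true) 2) || (if false then false else true)) then (if ((\y.y) true) then ((\z.z) 8) else (8 + 0)) else (3 * 1))) * ((\u.2) (\v.v)))
step 1: [beta@0.1.0.0] ((0 - (if (true || (if false then false else true)) then (if ((\y.y) true) then ((\z.z) 8) else (8 + 0)) else (3 * 1))) * ((\u.2) (\v.v)))
step 2: [if@0.1.0.1] ((0 - (if (true || true) then (if ((\y.y) true) then ((\z.z) 8) else (8 + 0)) else (3 * 1))) * ((\u.2) (\v.v)))
step 3: [delta@0.1.0] ((0 - (if true then (if ((\y.y) true) then ((\z.z) 8) else (8 + 0)) else (3 * 1))) * ((\u.2) (\v.v)))
step 4: [if@0.1] ((0 - (if ((\y.y) true) then ((\z.z) 8) else (8 + 0))) * ((\u.2) (\v.v)))
step 5: [beta@0.1.0] ((0 - (if true then ((\z.z) 8) else (8 + 0))) * ((\u.2) (\v.v)))
step 6: [if@0.1] ((0 - ((\z.z) 8)) * ((\u.2) (\v.v)))
step 7: [beta@0.1] ((0 - 8) * ((\u.2) (\v.v)))
step 8: [delta@0] (-8 * ((\u.2) (\v.v)))
step 9: [beta@1] (-8 * 2)
step 10: [delta@root] -16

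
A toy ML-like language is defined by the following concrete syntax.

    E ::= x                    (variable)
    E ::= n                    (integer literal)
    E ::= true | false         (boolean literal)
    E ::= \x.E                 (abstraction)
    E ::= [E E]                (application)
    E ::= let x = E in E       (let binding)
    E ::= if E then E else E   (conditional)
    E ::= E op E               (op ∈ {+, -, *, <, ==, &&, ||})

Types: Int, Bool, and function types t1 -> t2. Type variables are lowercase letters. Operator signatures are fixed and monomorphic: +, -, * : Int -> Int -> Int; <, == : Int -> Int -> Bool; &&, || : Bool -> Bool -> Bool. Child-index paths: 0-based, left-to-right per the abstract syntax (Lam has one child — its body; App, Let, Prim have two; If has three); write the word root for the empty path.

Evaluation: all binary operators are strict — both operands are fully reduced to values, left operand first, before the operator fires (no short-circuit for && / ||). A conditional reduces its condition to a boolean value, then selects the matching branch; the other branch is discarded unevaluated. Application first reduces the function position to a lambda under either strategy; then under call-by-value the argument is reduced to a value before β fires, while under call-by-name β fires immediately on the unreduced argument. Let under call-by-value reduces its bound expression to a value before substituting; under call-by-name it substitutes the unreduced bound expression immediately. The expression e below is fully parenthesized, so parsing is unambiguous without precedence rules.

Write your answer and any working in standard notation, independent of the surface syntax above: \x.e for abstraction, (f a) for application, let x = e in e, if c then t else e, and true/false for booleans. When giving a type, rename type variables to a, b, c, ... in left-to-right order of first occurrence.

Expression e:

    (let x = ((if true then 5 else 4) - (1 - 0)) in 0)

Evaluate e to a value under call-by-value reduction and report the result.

Derivation:
step 0: (let x = ((if true then 5 else 4) - (1 - 0)) in 0)
step 1: [if@0.0] (let x = (5 - (1 - 0)) in 0)
step 2: [delta@0.1] (let x = (5 - 1) in 0)
step 3: [delta@0] (let x = 4 in 0)
step 4: [let@root] 0

Answer: 0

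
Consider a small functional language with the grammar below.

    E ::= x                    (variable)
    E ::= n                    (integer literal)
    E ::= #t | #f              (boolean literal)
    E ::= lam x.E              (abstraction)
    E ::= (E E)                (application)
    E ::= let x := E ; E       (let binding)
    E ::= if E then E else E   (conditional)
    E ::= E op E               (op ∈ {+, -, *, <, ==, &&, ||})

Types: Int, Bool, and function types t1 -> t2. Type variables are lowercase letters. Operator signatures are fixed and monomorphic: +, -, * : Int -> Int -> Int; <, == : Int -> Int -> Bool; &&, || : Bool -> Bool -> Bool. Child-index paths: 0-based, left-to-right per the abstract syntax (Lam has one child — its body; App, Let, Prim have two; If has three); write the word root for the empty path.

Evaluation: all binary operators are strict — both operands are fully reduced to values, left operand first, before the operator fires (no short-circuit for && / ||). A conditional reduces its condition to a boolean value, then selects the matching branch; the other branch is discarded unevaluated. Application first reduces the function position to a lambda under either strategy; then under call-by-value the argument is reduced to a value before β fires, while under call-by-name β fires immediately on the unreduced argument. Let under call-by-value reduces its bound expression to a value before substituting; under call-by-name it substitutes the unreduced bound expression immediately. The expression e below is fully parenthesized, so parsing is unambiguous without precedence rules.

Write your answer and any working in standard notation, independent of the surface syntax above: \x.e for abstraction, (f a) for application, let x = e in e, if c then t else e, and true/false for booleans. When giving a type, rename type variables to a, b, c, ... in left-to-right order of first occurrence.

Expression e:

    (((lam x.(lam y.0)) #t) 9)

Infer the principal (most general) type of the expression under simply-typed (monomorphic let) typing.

Answer: Int

Working:
\y._ : b -> Int
\x._ : a -> b -> Int
  unify a -> b -> Int ~ Bool -> c
  unify a ~ Bool
  unify b -> Int ~ c
_ _ : b -> Int
  unify b -> Int ~ Int -> d
  unify b ~ Int
  unify Int ~ d
_ _ : Int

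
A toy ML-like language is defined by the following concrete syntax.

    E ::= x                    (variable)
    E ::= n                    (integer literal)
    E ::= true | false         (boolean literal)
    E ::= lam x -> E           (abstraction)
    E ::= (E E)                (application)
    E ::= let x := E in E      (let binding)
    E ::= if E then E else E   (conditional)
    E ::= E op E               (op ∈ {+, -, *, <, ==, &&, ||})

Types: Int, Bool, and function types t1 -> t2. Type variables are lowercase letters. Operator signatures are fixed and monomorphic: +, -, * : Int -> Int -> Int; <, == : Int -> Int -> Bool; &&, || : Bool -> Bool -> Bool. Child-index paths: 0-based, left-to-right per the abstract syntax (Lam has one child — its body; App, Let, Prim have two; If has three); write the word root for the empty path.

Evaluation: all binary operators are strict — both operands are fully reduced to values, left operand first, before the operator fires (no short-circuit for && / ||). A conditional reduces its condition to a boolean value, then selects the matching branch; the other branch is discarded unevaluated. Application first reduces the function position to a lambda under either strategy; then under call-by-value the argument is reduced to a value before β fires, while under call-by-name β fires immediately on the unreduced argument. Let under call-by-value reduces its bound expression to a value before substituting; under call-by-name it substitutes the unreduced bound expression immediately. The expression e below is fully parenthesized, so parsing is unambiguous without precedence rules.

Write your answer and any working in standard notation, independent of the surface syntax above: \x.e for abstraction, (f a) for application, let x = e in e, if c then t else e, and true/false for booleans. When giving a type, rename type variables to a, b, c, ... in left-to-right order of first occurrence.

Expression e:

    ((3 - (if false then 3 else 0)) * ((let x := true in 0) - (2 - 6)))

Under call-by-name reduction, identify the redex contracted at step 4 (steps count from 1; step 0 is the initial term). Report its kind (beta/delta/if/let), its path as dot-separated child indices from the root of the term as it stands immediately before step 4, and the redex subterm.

Answer: delta at 1.1 : (2 - 6)

Derivation:
step 0: ((3 - (if false then 3 else 0)) * ((let x = true in 0) - (2 - 6)))
step 1: [if@0.1] ((3 - 0) * ((let x = true in 0) - (2 - 6)))
step 2: [delta@0] (3 * ((let x = true in 0) - (2 - 6)))
step 3: [let@1.0] (3 * (0 - (2 - 6)))
step 4: [delta@1.1] (3 * (0 - -4))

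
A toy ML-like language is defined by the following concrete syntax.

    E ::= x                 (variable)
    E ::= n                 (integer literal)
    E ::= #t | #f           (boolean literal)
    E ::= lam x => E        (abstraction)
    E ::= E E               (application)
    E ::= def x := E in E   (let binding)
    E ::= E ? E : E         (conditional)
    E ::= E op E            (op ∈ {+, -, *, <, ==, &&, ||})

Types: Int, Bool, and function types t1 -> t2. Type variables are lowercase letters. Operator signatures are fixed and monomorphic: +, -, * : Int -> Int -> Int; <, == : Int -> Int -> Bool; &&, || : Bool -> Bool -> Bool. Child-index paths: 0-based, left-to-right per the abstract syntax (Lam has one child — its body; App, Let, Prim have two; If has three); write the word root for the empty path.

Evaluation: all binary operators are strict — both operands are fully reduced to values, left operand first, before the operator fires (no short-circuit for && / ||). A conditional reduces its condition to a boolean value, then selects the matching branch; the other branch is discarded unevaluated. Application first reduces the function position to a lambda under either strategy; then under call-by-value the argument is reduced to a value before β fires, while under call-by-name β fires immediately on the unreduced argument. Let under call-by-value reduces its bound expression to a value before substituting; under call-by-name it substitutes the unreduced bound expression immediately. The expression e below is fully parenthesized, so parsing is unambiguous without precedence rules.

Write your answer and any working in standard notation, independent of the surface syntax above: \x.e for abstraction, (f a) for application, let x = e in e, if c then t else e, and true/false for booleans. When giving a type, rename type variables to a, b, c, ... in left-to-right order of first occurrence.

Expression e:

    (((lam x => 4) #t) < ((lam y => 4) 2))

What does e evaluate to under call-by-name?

Answer: false

Trace:
step 0: (((\x.4) true) < ((\y.4) 2))
step 1: [beta@0] (4 < ((\y.4) 2))
step 2: [beta@1] (4 < 4)
step 3: [delta@root] false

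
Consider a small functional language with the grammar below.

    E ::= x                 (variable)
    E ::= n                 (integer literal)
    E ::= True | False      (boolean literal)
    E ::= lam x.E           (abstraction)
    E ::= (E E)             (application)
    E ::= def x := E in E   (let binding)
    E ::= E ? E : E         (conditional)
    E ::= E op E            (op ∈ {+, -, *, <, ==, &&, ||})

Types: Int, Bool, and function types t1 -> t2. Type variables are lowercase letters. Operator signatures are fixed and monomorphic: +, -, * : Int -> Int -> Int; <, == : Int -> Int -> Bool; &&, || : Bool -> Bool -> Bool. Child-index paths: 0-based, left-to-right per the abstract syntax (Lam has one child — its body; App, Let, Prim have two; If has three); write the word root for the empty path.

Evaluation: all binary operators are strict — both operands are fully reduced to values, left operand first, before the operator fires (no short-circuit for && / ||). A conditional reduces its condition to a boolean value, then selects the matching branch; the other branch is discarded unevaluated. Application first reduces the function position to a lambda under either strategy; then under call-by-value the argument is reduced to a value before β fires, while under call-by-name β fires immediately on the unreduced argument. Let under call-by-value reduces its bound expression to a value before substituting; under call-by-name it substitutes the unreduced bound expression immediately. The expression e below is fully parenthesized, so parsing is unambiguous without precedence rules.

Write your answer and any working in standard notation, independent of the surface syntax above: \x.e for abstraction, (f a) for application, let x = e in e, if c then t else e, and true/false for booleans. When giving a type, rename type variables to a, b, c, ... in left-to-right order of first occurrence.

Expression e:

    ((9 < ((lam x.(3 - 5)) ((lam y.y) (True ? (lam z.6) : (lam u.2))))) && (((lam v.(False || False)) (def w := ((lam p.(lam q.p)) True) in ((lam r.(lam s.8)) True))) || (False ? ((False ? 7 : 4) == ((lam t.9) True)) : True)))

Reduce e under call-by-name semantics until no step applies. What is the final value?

Derivation:
step 0: ((9 < ((\x.(3 - 5)) ((\y.y) (if true then (\z.6) else (\u.2))))) && (((\v.(false || false)) (let w = ((\p.(\q.p)) true) in ((\r.(\s.8)) true))) || (if false then ((if false then 7 else 4) == ((\t.9) true)) else true)))
step 1: [beta@0.1] ((9 < (3 - 5)) && (((\v.(false || false)) (let w = ((\p.(\q.p)) true) in ((\r.(\s.8)) true))) || (if false then ((if false then 7 else 4) == ((\t.9) true)) else true)))
step 2: [delta@0.1] ((9 < -2) && (((\v.(false || false)) (let w = ((\p.(\q.p)) true) in ((\r.(\s.8)) true))) || (if false then ((if false then 7 else 4) == ((\t.9) true)) else true)))
step 3: [delta@0] (false && (((\v.(false || false)) (let w = ((\p.(\q.p)) true) in ((\r.(\s.8)) true))) || (if false then ((if false then 7 else 4) == ((\t.9) true)) else true)))
step 4: [beta@1.0] (false && ((false || false) || (if false then ((if false then 7 else 4) == ((\t.9) true)) else true)))
step 5: [delta@1.0] (false && (false || (if false then ((if false then 7 else 4) == ((\t.9) true)) else true)))
step 6: [if@1.1] (false && (false || true))
step 7: [delta@1] (false && true)
step 8: [delta@root] false

Answer: false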